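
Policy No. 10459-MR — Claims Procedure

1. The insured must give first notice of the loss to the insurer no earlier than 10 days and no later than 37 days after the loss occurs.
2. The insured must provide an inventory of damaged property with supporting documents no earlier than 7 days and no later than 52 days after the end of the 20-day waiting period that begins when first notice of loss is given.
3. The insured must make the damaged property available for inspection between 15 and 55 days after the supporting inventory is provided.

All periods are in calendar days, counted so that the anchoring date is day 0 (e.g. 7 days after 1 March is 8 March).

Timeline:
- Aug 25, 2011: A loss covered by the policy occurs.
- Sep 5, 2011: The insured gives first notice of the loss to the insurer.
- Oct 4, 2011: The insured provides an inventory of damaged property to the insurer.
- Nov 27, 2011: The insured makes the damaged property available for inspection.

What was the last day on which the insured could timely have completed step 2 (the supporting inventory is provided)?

First notice of loss is given on Sep 5, 2011; the 20-day waiting period therefore ends Sep 25, 2011, and step 2 runs from that date. The window is 7–52 days after Sep 25, 2011; it closes on Nov 16, 2011.

Nov 16, 2011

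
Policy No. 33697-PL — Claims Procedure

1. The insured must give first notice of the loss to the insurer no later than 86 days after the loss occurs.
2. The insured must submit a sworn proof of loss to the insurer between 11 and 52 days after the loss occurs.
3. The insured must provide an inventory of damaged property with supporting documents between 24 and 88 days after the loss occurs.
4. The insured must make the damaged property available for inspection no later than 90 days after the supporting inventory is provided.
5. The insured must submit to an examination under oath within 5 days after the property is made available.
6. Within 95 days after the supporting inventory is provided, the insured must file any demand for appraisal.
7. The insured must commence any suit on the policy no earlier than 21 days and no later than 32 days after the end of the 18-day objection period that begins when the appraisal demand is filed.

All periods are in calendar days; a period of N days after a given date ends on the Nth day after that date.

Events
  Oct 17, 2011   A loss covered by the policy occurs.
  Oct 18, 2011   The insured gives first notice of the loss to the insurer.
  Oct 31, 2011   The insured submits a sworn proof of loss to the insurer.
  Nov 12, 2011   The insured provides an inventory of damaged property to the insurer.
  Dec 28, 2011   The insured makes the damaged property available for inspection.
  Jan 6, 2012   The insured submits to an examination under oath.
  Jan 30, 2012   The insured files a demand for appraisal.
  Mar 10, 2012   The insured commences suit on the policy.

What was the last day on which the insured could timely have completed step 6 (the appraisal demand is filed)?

Feb 15, 2012

Step 6 runs from Nov 12, 2011, when the supporting inventory is provided. 95 days after Nov 12, 2011 is Feb 15, 2012.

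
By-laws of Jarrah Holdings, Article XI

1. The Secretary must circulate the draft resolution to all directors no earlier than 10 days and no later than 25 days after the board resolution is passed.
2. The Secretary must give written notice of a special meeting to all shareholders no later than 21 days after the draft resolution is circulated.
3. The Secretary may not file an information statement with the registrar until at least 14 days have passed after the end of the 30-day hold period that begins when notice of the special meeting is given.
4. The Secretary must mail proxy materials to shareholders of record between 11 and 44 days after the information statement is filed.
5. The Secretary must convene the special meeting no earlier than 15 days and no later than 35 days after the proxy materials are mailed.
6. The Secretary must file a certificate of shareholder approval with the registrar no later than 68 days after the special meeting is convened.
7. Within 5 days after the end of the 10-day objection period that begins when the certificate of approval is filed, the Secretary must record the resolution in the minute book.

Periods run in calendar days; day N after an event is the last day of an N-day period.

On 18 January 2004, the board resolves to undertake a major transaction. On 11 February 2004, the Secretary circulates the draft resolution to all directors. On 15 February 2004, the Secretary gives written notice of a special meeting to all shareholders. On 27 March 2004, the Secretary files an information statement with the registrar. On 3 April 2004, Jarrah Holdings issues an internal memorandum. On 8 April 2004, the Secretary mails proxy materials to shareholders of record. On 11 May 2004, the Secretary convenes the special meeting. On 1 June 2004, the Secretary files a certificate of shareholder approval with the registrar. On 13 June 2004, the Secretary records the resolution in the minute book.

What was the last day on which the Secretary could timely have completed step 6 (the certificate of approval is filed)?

18 July 2004

Step 6 runs from 11 May 2004, when the special meeting is convened. 68 days after 11 May 2004 is 18 July 2004.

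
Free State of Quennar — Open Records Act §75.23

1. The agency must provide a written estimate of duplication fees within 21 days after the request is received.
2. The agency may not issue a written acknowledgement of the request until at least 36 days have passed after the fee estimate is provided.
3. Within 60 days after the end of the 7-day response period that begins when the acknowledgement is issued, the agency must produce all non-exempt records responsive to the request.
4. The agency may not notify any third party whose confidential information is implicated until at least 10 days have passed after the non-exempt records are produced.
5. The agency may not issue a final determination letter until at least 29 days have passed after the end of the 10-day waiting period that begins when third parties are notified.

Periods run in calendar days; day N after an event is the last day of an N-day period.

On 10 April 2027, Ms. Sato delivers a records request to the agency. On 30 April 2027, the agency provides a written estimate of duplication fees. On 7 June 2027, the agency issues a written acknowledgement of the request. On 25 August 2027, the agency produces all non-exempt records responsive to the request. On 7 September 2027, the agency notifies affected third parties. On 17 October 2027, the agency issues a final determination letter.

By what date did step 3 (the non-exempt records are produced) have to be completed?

The acknowledgement is issued on 7 June 2027; the 7-day response period therefore ends 14 June 2027, and step 3 runs from that date. 60 days after 14 June 2027 is 13 August 2027.

13 August 2027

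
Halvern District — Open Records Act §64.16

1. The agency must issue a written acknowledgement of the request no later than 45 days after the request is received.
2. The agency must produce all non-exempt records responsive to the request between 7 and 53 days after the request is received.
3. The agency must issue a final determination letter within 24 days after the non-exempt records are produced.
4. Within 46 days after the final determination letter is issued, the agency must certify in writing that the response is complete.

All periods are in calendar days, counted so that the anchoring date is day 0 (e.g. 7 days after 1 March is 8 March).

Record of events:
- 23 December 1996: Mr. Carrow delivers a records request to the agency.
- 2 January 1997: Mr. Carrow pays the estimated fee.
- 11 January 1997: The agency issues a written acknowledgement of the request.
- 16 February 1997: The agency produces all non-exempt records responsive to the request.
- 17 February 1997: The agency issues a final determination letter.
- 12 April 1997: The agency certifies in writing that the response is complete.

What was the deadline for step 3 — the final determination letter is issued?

12 March 1997

Step 3 runs from 16 February 1997, when the non-exempt records are produced. 24 days after 16 February 1997 is 12 March 1997.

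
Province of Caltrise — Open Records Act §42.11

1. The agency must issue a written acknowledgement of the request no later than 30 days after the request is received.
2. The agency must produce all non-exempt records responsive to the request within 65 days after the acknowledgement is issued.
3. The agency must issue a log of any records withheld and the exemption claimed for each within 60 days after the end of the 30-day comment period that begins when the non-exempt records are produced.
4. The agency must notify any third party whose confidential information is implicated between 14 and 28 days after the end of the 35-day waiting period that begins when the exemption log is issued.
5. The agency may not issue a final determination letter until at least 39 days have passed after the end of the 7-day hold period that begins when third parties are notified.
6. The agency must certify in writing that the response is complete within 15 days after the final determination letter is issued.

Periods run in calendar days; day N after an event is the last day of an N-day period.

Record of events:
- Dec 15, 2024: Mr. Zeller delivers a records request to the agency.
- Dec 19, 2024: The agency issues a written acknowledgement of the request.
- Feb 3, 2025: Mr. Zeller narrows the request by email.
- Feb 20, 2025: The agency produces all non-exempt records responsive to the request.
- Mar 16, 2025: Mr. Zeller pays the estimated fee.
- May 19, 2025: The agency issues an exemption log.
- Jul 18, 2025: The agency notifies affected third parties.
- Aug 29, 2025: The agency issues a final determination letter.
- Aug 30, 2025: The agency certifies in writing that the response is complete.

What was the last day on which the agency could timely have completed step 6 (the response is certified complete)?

Sep 13, 2025

Step 6 runs from Aug 29, 2025, when the final determination letter is issued. 15 days after Aug 29, 2025 is Sep 13, 2025.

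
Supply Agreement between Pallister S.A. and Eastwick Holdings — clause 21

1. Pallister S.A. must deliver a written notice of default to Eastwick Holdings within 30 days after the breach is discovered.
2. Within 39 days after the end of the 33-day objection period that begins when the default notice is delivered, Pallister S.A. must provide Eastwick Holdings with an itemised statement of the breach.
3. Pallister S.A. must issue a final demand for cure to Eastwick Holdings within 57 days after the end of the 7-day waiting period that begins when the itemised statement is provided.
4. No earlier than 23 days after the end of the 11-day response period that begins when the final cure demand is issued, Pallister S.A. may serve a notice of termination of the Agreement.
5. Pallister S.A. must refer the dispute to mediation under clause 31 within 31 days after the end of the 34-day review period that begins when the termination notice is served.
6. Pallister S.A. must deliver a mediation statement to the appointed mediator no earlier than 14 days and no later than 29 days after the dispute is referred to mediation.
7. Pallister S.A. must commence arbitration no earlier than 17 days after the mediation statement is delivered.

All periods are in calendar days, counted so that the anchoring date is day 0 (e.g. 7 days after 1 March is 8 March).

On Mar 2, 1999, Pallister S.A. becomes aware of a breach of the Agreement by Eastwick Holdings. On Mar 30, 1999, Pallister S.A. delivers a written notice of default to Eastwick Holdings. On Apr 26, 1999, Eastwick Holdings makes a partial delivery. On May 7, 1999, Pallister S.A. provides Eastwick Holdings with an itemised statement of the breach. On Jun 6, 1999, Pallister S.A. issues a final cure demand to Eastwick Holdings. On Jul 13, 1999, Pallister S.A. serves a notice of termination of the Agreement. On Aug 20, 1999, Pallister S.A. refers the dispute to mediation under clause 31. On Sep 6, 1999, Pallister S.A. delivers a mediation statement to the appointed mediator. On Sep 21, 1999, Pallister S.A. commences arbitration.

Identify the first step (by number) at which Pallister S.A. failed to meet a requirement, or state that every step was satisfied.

Step 7

Step 1 — counting 30 days from Mar 2, 1999 (when the breach is discovered) gives a deadline of Apr 1, 1999; Mar 30, 1999 is within that limit.
Step 2 — counting 39 days from May 2, 1999 (end of the 33-day objection period, which began when the default notice is delivered on Mar 30, 1999) gives a deadline of Jun 10, 1999; completed May 7, 1999, before the deadline.
Step 3 — counting 57 days from May 14, 1999 (end of the 7-day waiting period, which began when the itemised statement is provided on May 7, 1999) gives a deadline of Jul 10, 1999; done Jun 6, 1999 — timely.
Step 4 — must wait 23 days from Jun 17, 1999 (end of the 11-day response period, which began when the final cure demand is issued on Jun 6, 1999), so not before Jul 10, 1999; done Jul 13, 1999, after the minimum wait.
Step 5 — counting 31 days from Aug 16, 1999 (end of the 34-day review period, which began when the termination notice is served on Jul 13, 1999) gives a deadline of Sep 16, 1999; completed Aug 20, 1999, before the deadline.
Step 6 — 14 and 29 days from Aug 20, 1999 (when the dispute is referred to mediation) are Sep 3, 1999 and Sep 18, 1999 respectively; Sep 6, 1999 falls inside that range.
Step 7 — must wait 17 days from Sep 6, 1999 (when the mediation statement is delivered), so not before Sep 23, 1999; acted on Sep 21, 1999, 2 days prematurely.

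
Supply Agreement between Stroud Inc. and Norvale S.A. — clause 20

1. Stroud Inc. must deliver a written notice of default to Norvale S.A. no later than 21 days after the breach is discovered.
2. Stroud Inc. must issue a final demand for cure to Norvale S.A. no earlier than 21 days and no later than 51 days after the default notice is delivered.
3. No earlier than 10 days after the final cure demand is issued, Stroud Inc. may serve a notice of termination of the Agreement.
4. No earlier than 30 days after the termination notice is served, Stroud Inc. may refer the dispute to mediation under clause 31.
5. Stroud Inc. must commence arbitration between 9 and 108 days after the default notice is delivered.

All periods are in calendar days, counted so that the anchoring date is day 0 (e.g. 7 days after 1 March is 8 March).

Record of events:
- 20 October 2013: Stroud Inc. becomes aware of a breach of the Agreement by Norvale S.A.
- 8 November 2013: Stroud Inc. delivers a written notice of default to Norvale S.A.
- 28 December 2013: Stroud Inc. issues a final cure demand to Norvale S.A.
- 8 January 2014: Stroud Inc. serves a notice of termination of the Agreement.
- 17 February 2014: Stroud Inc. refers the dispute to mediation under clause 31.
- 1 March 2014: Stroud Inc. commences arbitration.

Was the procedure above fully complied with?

Step 1 — counting 21 days from 20 October 2013 (when the breach is discovered) gives a deadline of 10 November 2013; 8 November 2013 is within that limit.
Step 2 — 21 and 51 days from 8 November 2013 (when the default notice is delivered) are 29 November 2013 and 29 December 2013 respectively; 28 December 2013 falls inside that range.
Step 3 — must wait 10 days from 28 December 2013 (when the final cure demand is issued), so not before 7 January 2014; 8 January 2014 is on or after that date.
Step 4 — must wait 30 days from 8 January 2014 (when the termination notice is served), so not before 7 February 2014; done 17 February 2014, after the minimum wait.
Step 5 — 9 and 108 days from 8 November 2013 (when the default notice is delivered) are 17 November 2013 and 24 February 2014 respectively; done 1 March 2014 — 5 days after the window closed.

No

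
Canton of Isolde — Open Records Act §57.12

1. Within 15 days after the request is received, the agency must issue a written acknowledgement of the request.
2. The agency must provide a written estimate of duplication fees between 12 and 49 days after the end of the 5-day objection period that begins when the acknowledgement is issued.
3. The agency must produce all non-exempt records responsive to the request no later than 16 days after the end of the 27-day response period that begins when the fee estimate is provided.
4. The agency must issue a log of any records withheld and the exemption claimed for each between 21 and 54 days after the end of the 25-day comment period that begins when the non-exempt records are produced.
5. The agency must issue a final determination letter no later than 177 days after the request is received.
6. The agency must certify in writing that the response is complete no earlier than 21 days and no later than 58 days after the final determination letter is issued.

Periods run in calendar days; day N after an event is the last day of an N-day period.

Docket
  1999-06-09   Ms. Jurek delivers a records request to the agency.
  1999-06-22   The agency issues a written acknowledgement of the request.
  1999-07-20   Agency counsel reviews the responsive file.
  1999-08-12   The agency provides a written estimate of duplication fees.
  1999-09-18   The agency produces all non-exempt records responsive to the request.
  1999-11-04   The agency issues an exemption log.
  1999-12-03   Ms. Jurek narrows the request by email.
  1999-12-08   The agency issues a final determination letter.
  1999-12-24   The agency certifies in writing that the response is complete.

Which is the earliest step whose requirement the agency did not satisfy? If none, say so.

Step 1: 15 days after 1999-06-09 (when the request is received) is 1999-06-24; 1999-06-22 is within that limit.
Step 2: the window is 12–49 days after 1999-06-27 (end of the 5-day objection period, which began when the acknowledgement is issued on 1999-06-22), so 1999-07-09 through 1999-08-15; done 1999-08-12 — within the window.
Step 3: 16 days after 1999-09-08 (end of the 27-day response period, which began when the fee estimate is provided on 1999-08-12) is 1999-09-24; completed 1999-09-18, before the deadline.
Step 4: the window is 21–54 days after 1999-10-13 (end of the 25-day comment period, which began when the non-exempt records are produced on 1999-09-18), so 1999-11-03 through 1999-12-06; done 1999-11-04 — within the window.
Step 5: 177 days after 1999-06-09 (when the request is received) is 1999-12-03; not done until 1999-12-08, 5 days after the deadline.

Step 5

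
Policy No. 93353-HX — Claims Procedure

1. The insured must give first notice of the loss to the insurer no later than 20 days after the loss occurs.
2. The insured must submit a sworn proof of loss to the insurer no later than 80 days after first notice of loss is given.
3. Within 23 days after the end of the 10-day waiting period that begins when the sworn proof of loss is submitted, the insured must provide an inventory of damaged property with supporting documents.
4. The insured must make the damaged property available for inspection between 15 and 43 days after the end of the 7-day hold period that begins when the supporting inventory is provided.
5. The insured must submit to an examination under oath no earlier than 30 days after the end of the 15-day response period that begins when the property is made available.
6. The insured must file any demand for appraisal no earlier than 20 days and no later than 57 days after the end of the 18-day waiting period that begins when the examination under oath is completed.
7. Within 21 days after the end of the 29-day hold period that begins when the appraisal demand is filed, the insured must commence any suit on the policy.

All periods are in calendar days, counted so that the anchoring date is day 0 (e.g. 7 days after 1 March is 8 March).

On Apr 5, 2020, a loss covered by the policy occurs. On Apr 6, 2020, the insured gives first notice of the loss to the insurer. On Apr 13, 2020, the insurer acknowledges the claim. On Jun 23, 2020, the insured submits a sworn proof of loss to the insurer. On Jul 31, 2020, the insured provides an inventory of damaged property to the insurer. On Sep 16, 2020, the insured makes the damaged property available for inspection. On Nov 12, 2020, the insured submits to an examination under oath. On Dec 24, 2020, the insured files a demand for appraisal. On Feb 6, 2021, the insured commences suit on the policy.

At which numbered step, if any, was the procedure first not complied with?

Step 3

Step 1 — counting 20 days from Apr 5, 2020 (when the loss occurs) gives a deadline of Apr 25, 2020; done Apr 6, 2020 — timely.
Step 2 — counting 80 days from Apr 6, 2020 (when first notice of loss is given) gives a deadline of Jun 25, 2020; done Jun 23, 2020 — timely.
Step 3 — counting 23 days from Jul 3, 2020 (end of the 10-day waiting period, which began when the sworn proof of loss is submitted on Jun 23, 2020) gives a deadline of Jul 26, 2020; Jul 31, 2020 misses that deadline by 5 days.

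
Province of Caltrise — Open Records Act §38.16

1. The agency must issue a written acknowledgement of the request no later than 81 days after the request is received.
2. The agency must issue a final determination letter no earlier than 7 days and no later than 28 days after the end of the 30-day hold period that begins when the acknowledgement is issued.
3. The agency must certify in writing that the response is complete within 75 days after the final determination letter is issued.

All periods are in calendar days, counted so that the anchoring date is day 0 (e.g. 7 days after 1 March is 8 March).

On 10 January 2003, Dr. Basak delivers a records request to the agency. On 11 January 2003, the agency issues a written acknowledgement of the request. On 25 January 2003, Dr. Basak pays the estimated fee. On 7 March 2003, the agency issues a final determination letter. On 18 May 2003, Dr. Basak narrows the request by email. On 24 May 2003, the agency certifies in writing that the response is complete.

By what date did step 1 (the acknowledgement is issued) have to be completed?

1 April 2003

Step 1 runs from 10 January 2003, when the request is received. 81 days after 10 January 2003 is 1 April 2003.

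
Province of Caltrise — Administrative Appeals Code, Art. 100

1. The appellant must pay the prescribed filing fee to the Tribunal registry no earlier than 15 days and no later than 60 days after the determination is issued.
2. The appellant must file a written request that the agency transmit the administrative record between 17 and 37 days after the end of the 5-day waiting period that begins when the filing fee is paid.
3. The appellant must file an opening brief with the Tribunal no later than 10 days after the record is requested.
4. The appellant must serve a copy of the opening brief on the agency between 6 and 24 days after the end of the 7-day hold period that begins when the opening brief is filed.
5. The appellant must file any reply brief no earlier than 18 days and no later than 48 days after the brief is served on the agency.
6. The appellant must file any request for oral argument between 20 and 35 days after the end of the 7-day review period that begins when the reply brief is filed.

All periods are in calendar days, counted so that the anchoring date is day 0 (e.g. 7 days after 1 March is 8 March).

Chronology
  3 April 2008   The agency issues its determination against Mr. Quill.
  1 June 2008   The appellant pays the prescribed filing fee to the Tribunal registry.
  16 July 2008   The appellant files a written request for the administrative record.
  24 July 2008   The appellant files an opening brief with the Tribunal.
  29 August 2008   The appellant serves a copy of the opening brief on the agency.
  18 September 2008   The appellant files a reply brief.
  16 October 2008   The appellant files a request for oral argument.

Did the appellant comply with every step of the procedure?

No

(1) the permitted window runs from 3 April 2008 + 15 = 18 April 2008 to 3 April 2008 + 60 = 2 June 2008; done 1 June 2008, which is between those dates.
(2) the permitted window runs from 6 June 2008 + 17 = 23 June 2008 to 6 June 2008 + 37 = 13 July 2008; 16 July 2008 is 3 days past the end of the window.
The procedure was therefore not followed at step 2.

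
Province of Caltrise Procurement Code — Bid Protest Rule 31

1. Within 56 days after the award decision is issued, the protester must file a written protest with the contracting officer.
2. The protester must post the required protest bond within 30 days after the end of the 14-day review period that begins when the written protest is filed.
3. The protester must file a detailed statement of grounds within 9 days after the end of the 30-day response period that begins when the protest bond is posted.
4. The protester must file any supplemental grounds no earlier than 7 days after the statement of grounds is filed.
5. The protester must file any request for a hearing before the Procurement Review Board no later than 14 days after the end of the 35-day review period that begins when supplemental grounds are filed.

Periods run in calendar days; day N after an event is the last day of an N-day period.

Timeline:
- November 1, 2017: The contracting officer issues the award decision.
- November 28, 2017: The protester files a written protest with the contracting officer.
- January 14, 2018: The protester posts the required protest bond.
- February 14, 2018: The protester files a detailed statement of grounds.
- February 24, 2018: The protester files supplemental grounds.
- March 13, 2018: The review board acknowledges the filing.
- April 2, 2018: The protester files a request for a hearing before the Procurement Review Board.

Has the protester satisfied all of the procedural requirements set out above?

Step 1 — counting 56 days from November 1, 2017 (when the award decision is issued) gives a deadline of December 27, 2017; done November 28, 2017 — timely.
Step 2 — counting 30 days from December 12, 2017 (end of the 14-day review period, which began when the written protest is filed on November 28, 2017) gives a deadline of January 11, 2018; not done until January 14, 2018, 3 days after the deadline.
The procedure was therefore not followed at step 2.

No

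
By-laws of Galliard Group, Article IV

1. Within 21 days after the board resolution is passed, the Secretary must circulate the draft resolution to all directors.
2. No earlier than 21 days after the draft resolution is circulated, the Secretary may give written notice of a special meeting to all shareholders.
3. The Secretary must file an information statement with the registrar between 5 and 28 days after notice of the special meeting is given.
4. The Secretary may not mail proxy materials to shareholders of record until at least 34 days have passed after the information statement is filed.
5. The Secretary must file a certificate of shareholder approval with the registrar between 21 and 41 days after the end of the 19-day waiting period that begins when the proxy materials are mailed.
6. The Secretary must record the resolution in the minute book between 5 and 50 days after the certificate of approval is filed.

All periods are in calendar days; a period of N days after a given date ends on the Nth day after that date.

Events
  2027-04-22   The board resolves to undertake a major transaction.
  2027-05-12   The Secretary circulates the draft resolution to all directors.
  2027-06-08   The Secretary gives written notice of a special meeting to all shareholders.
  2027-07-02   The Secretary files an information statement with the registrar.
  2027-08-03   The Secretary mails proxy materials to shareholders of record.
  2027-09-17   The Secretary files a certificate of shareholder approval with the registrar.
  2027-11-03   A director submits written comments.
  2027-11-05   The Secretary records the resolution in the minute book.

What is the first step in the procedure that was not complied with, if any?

Step 4

Step 1 — counting 21 days from 2027-04-22 (when the board resolution is passed) gives a deadline of 2027-05-13; 2027-05-12 is within that limit.
Step 2 — must wait 21 days from 2027-05-12 (when the draft resolution is circulated), so not before 2027-06-02; done 2027-06-08 — permitted.
Step 3 — 5 and 28 days from 2027-06-08 (when notice of the special meeting is given) are 2027-06-13 and 2027-07-06 respectively; done 2027-07-02, which is between those dates.
Step 4 — must wait 34 days from 2027-07-02 (when the information statement is filed), so not before 2027-08-05; 2027-08-03 is 2 days before the earliest permitted date.
That is the first point of non-compliance.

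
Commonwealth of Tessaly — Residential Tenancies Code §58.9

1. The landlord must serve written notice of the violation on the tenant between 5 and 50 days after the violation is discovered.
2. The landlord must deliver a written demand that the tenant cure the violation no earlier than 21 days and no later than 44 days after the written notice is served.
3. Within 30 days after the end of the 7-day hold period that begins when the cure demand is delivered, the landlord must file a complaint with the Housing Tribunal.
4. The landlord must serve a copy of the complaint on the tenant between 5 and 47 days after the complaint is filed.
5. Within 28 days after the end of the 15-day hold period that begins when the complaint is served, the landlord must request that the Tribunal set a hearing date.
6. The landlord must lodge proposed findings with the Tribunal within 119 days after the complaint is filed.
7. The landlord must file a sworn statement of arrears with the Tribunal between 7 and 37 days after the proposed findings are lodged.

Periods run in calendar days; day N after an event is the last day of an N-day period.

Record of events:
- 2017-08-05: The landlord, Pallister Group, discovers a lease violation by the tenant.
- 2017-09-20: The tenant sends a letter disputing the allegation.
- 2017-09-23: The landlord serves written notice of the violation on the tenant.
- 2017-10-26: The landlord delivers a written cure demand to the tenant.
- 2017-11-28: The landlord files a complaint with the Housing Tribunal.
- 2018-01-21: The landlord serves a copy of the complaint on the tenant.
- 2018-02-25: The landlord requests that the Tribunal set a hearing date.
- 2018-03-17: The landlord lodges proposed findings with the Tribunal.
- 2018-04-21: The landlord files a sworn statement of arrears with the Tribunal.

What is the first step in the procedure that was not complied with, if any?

Step 4

Step 1: the window is 5–50 days after 2017-08-05 (when the violation is discovered), so 2017-08-10 through 2017-09-24; done 2017-09-23 — within the window.
Step 2: the window is 21–44 days after 2017-09-23 (when the written notice is served), so 2017-10-14 through 2017-11-06; done 2017-10-26 — within the window.
Step 3: 30 days after 2017-11-02 (end of the 7-day hold period, which began when the cure demand is delivered on 2017-10-26) is 2017-12-02; completed 2017-11-28, before the deadline.
Step 4: the window is 5–47 days after 2017-11-28 (when the complaint is filed), so 2017-12-03 through 2018-01-14; 2018-01-21 is 7 days past the end of the window.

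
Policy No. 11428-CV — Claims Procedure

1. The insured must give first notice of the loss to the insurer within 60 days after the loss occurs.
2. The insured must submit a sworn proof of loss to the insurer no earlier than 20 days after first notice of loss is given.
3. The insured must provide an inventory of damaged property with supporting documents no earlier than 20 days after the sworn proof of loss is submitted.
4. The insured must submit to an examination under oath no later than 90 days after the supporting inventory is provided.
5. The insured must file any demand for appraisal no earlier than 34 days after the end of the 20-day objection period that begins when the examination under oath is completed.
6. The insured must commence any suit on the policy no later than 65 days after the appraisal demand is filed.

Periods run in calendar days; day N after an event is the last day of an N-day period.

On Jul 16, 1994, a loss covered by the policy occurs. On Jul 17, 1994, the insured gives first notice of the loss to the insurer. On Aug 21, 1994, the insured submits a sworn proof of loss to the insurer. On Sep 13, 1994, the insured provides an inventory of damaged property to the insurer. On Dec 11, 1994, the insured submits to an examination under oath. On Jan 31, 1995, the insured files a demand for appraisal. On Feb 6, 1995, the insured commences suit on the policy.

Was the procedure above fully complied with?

Step 1: 60 days after Jul 16, 1994 (when the loss occurs) is Sep 14, 1994; Jul 17, 1994 is within that limit.
Step 2: the earliest permitted date is 20 days after Jul 17, 1994 (when first notice of loss is given), i.e. Aug 6, 1994; done Aug 21, 1994, after the minimum wait.
Step 3: the earliest permitted date is 20 days after Aug 21, 1994 (when the sworn proof of loss is submitted), i.e. Sep 10, 1994; done Sep 13, 1994, after the minimum wait.
Step 4: 90 days after Sep 13, 1994 (when the supporting inventory is provided) is Dec 12, 1994; completed Dec 11, 1994, before the deadline.
Step 5: the earliest permitted date is 34 days after Dec 31, 1994 (end of the 20-day objection period, which began when the examination under oath is completed on Dec 11, 1994), i.e. Feb 3, 1995; Jan 31, 1995 is 3 days before the earliest permitted date.
No need to go further; step 5 was not satisfied.

No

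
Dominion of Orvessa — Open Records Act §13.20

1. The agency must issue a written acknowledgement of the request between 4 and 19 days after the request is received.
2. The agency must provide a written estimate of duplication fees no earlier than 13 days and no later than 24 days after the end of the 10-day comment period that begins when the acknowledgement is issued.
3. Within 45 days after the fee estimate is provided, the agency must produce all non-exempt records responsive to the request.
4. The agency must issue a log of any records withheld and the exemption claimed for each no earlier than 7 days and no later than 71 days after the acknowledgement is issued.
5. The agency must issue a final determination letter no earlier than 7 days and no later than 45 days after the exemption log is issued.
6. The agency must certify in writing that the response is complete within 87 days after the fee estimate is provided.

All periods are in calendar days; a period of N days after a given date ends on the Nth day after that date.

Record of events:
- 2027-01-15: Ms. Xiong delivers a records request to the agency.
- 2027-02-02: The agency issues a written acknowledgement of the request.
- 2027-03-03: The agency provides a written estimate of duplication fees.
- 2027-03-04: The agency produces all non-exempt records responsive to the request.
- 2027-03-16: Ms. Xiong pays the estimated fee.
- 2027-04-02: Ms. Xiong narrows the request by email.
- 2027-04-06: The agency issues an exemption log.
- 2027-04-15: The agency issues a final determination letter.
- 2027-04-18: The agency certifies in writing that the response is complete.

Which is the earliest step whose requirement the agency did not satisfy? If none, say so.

Step 1 — 4 and 19 days from 2027-01-15 (when the request is received) are 2027-01-19 and 2027-02-03 respectively; 2027-02-02 falls inside that range.
Step 2 — 13 and 24 days from 2027-02-12 (end of the 10-day comment period, which began when the acknowledgement is issued on 2027-02-02) are 2027-02-25 and 2027-03-08 respectively; done 2027-03-03 — within the window.
Step 3 — counting 45 days from 2027-03-03 (when the fee estimate is provided) gives a deadline of 2027-04-17; done 2027-03-04 — timely.
Step 4 — 7 and 71 days from 2027-02-02 (when the acknowledgement is issued) are 2027-02-09 and 2027-04-14 respectively; done 2027-04-06, which is between those dates.
Step 5 — 7 and 45 days from 2027-04-06 (when the exemption log is issued) are 2027-04-13 and 2027-05-21 respectively; 2027-04-15 falls inside that range.
Step 6 — counting 87 days from 2027-03-03 (when the fee estimate is provided) gives a deadline of 2027-05-29; 2027-04-18 is within that limit.

None — every step was satisfied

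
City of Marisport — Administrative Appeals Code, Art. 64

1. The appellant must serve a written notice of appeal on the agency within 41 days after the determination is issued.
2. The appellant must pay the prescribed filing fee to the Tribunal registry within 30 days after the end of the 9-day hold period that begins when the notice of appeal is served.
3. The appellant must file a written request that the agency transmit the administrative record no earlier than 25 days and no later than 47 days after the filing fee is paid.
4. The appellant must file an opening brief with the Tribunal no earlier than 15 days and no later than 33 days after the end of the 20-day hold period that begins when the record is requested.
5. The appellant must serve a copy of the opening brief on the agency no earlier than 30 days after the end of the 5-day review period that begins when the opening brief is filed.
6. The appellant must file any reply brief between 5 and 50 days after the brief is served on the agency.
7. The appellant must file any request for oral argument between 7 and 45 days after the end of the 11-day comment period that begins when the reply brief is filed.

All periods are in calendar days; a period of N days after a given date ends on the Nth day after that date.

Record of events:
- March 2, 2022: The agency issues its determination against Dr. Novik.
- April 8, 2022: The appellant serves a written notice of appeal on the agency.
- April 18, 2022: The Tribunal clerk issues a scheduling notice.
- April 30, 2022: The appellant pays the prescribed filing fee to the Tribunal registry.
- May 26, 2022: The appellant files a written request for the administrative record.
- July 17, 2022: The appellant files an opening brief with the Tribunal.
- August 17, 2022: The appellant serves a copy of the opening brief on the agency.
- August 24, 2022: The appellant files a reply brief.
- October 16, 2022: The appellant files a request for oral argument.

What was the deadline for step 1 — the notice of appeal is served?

April 12, 2022

Step 1 runs from March 2, 2022, when the determination is issued. 41 days after March 2, 2022 is April 12, 2022.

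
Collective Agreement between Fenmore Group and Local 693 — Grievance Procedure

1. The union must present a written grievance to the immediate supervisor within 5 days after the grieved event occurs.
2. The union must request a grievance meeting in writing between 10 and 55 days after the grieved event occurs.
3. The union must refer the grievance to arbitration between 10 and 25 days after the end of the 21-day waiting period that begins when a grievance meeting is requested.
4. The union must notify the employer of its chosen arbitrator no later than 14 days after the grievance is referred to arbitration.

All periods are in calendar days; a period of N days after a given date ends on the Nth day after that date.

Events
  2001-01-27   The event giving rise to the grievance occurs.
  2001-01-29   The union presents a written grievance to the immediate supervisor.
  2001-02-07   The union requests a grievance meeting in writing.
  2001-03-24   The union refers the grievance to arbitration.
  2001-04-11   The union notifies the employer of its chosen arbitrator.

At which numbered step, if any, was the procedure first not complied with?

Step 1 — counting 5 days from 2001-01-27 (when the grieved event occurs) gives a deadline of 2001-02-01; 2001-01-29 is within that limit.
Step 2 — 10 and 55 days from 2001-01-27 (when the grieved event occurs) are 2001-02-06 and 2001-03-23 respectively; done 2001-02-07 — within the window.
Step 3 — 10 and 25 days from 2001-02-28 (end of the 21-day waiting period, which began when a grievance meeting is requested on 2001-02-07) are 2001-03-10 and 2001-03-25 respectively; done 2001-03-24 — within the window.
Step 4 — counting 14 days from 2001-03-24 (when the grievance is referred to arbitration) gives a deadline of 2001-04-07; not done until 2001-04-11, 4 days after the deadline.
The procedure was therefore not followed at step 4.

Step 4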